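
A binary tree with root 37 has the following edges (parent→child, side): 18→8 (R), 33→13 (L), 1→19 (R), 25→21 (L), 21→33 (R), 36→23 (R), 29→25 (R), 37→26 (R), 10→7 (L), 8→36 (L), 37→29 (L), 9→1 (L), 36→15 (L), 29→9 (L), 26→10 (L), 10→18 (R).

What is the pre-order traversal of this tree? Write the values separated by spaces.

37 29 9 1 19 25 21 33 13 26 10 7 18 8 36 15 23

Pre-order visits the node, then its left subtree, then its right subtree.
Visit 37.
At 37: go left to 29.
  Visit 29.
  At 29: go left to 9.
    Visit 9.
    At 9: go left to 1.
      Visit 1.
      At 1: no left child.
      At 1: go right to 19.
        19 is a leaf — visit 19.
    At 9: no right child.
  At 29: go right to 25.
    Visit 25.
    At 25: go left to 21.
      Visit 21.
      At 21: no left child.
      At 21: go right to 33.
        Visit 33.
        At 33: go left to 13.
          13 is a leaf — visit 13.
        At 33: no right child.
    At 25: no right child.
At 37: go right to 26.
  Visit 26.
  At 26: go left to 10.
    Visit 10.
    At 10: go left to 7.
      7 is a leaf — visit 7.
    At 10: go right to 18.
      Visit 18.
      At 18: no left child.
      At 18: go right to 8.
        Visit 8.
        At 8: go left to 36.
          Visit 36.
          At 36: go left to 15.
            15 is a leaf — visit 15.
          At 36: go right to 23.
            23 is a leaf — visit 23.
        At 8: no right child.
  At 26: no right child.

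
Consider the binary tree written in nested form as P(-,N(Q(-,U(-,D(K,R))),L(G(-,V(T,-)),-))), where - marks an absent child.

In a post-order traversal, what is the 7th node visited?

V

Post-order visits the left subtree, then the right subtree, then the node.
At P: no left child.
At P: go right to N.
  At N: go left to Q.
    At Q: no left child.
    At Q: go right to U.
      At U: no left child.
      At U: go right to D.
        At D: go left to K.
          K is a leaf — visit K.
        At D: go right to R.
          R is a leaf — visit R.
        Visit D.
      Visit U.
    Visit Q.
  At N: go right to L.
    At L: go left to G.
      At G: no left child.
      At G: go right to V.
        At V: go left to T.
          T is a leaf — visit T.
        At V: no right child.
        Visit V.
      Visit G.
    At L: no right child.
    Visit L.
  Visit N.
Visit P.
Full post-order sequence: K, R, D, U, Q, T, V, G, L, N, P.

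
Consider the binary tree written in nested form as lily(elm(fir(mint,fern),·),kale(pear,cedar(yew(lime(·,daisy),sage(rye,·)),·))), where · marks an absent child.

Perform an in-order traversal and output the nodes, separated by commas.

mint, fir, fern, elm, lily, pear, kale, lime, daisy, yew, rye, sage, cedar

In-order visits the left subtree, then the node, then the right subtree.
At lily: go left to elm.
  At elm: go left to fir.
    At fir: go left to mint.
      mint is a leaf — visit mint.
    Visit fir.
    At fir: go right to fern.
      fern is a leaf — visit fern.
  Visit elm.
  At elm: no right child.
Visit lily.
At lily: go right to kale.
  At kale: go left to pear.
    pear is a leaf — visit pear.
  Visit kale.
  At kale: go right to cedar.
    At cedar: go left to yew.
      At yew: go left to lime.
        At lime: no left child.
        Visit lime.
        At lime: go right to daisy.
          daisy is a leaf — visit daisy.
      Visit yew.
      At yew: go right to sage.
        At sage: go left to rye.
          rye is a leaf — visit rye.
        Visit sage.
        At sage: no right child.
    Visit cedar.
    At cedar: no right child.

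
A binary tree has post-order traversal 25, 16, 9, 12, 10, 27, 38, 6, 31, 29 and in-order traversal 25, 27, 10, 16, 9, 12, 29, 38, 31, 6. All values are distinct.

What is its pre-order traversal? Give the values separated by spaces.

29 27 25 10 12 9 16 31 38 6

The last element of post-order is the root; it splits in-order into left and right subtrees.
Root 29: left subtree has 6 nodes {25, 27, 10, 16, 9, 12}, right has 3 {38, 31, 6}.
  Root 27: left subtree has 1 node {25}, right has 4 {10, 16, 9, 12}.
    Root 10: left subtree has 0 nodes { }, right has 3 {16, 9, 12}.
      Root 12: left subtree has 2 nodes {16, 9}, right has 0 { }.
        Root 9: left subtree has 1 node {16}, right has 0 { }.
  Root 31: left subtree has 1 node {38}, right has 1 {6}.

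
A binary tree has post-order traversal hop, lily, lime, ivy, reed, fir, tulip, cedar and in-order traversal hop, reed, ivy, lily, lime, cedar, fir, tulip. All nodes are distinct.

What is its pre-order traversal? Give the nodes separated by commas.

cedar, reed, hop, ivy, lime, lily, tulip, fir

The last element of post-order is the root; it splits in-order into left and right subtrees.
Root cedar: left subtree has 5 nodes {hop, reed, ivy, lily, lime}, right has 2 {fir, tulip}.
  Root reed: left subtree has 1 node {hop}, right has 3 {ivy, lily, lime}.
    Root ivy: left subtree has 0 nodes { }, right has 2 {lily, lime}.
      Root lime: left subtree has 1 node {lily}, right has 0 { }.
  Root tulip: left subtree has 1 node {fir}, right has 0 { }.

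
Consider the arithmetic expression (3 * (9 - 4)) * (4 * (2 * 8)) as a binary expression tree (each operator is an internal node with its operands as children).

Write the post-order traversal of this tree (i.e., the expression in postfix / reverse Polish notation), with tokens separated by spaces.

Post-order on an expression tree gives postfix notation: for each operator, emit left operand, right operand, then the operator.

3 9 4 - * 4 2 8 * * *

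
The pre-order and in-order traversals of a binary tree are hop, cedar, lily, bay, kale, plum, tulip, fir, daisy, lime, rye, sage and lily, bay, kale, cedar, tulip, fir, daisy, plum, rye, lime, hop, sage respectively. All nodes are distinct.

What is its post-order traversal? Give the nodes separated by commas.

kale, bay, lily, daisy, fir, tulip, rye, lime, plum, cedar, sage, hop

The first element of pre-order is the root; it splits in-order into left and right subtrees.
Root hop: left subtree has 10 nodes {lily, bay, kale, cedar, tulip, fir, daisy, plum, rye, lime}, right has 1 {sage}.
  Root cedar: left subtree has 3 nodes {lily, bay, kale}, right has 6 {tulip, fir, daisy, plum, rye, lime}.
    Root lily: left subtree has 0 nodes { }, right has 2 {bay, kale}.
      Root bay: left subtree has 0 nodes { }, right has 1 {kale}.
    Root plum: left subtree has 3 nodes {tulip, fir, daisy}, right has 2 {rye, lime}.
      Root tulip: left subtree has 0 nodes { }, right has 2 {fir, daisy}.
        Root fir: left subtree has 0 nodes { }, right has 1 {daisy}.
      Root lime: left subtree has 1 node {rye}, right has 0 { }.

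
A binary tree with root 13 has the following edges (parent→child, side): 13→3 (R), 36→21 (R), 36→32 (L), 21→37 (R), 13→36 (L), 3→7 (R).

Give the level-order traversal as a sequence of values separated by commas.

Level-order visits nodes level by level from the root, left to right within each level.
Level 0: 13
Level 1: 36, 3
Level 2: 32, 21, 7
Level 3: 37

13, 36, 3, 32, 21, 7, 37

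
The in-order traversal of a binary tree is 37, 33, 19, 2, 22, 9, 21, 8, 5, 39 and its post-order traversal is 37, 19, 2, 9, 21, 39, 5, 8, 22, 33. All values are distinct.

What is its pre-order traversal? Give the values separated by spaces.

33 37 22 2 19 8 21 9 5 39

The last element of post-order is the root; it splits in-order into left and right subtrees.
Root 33: left subtree has 1 node {37}, right has 8 {19, 2, 22, 9, 21, 8, 5, 39}.
  Root 22: left subtree has 2 nodes {19, 2}, right has 5 {9, 21, 8, 5, 39}.
    Root 2: left subtree has 1 node {19}, right has 0 { }.
    Root 8: left subtree has 2 nodes {9, 21}, right has 2 {5, 39}.
      Root 21: left subtree has 1 node {9}, right has 0 { }.
      Root 5: left subtree has 0 nodes { }, right has 1 {39}.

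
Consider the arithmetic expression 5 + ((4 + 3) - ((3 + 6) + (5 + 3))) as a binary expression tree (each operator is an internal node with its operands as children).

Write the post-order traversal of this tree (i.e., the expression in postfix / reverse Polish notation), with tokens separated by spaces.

Post-order on an expression tree gives postfix notation: for each operator, emit left operand, right operand, then the operator.

5 4 3 + 3 6 + 5 3 + + - +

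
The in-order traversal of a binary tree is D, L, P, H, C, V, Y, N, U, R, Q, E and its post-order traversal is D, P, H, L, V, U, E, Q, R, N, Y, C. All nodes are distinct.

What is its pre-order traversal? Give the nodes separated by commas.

The last element of post-order is the root; it splits in-order into left and right subtrees.
Root C: left subtree has 4 nodes {D, L, P, H}, right has 7 {V, Y, N, U, R, Q, E}.
  Root L: left subtree has 1 node {D}, right has 2 {P, H}.
    Root H: left subtree has 1 node {P}, right has 0 { }.
  Root Y: left subtree has 1 node {V}, right has 5 {N, U, R, Q, E}.
    Root N: left subtree has 0 nodes { }, right has 4 {U, R, Q, E}.
      Root R: left subtree has 1 node {U}, right has 2 {Q, E}.
        Root Q: left subtree has 0 nodes { }, right has 1 {E}.

C, L, D, H, P, Y, V, N, R, U, Q, E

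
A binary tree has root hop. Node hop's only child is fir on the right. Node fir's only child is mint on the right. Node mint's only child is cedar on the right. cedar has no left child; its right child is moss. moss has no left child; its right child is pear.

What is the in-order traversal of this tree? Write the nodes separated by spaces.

In-order visits the left subtree, then the node, then the right subtree.
At hop: no left child.
Visit hop.
At hop: go right to fir.
  At fir: no left child.
  Visit fir.
  At fir: go right to mint.
    At mint: no left child.
    Visit mint.
    At mint: go right to cedar.
      At cedar: no left child.
      Visit cedar.
      At cedar: go right to moss.
        At moss: no left child.
        Visit moss.
        At moss: go right to pear.
          pear is a leaf — visit pear.

hop fir mint cedar moss pear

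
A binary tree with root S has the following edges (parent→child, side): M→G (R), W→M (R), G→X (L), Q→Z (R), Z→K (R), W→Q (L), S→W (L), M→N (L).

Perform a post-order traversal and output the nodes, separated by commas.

K, Z, Q, N, X, G, M, W, S

Post-order visits the left subtree, then the right subtree, then the node.
At S: go left to W.
  At W: go left to Q.
    At Q: no left child.
    At Q: go right to Z.
      At Z: no left child.
      At Z: go right to K.
        K is a leaf — visit K.
      Visit Z.
    Visit Q.
  At W: go right to M.
    At M: go left to N.
      N is a leaf — visit N.
    At M: go right to G.
      At G: go left to X.
        X is a leaf — visit X.
      At G: no right child.
      Visit G.
    Visit M.
  Visit W.
At S: no right child.
Visit S.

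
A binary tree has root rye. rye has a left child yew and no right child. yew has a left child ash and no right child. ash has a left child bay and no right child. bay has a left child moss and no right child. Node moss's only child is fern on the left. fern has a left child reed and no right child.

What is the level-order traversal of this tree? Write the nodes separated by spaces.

rye yew ash bay moss fern reed

Level-order visits nodes level by level from the root, left to right within each level.
Level 0: rye
Level 1: yew
Level 2: ash
Level 3: bay
Level 4: moss
Level 5: fern
Level 6: reed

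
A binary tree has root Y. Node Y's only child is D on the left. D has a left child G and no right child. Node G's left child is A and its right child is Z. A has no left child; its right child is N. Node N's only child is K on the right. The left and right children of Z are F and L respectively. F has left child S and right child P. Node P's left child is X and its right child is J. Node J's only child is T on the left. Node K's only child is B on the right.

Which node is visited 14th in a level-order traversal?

J

Level-order visits nodes level by level from the root, left to right within each level.
Level 0: Y
Level 1: D
Level 2: G
Level 3: A, Z
Level 4: N, F, L
Level 5: K, S, P
Level 6: B, X, J
Level 7: T
Full level-order sequence: Y, D, G, A, Z, N, F, L, K, S, P, B, X, J, T.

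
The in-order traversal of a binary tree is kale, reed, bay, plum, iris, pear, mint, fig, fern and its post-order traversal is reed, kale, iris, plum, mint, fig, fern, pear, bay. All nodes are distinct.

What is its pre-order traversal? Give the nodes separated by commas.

bay, kale, reed, pear, plum, iris, fern, fig, mint

The last element of post-order is the root; it splits in-order into left and right subtrees.
Root bay: left subtree has 2 nodes {kale, reed}, right has 6 {plum, iris, pear, mint, fig, fern}.
  Root kale: left subtree has 0 nodes { }, right has 1 {reed}.
  Root pear: left subtree has 2 nodes {plum, iris}, right has 3 {mint, fig, fern}.
    Root plum: left subtree has 0 nodes { }, right has 1 {iris}.
    Root fern: left subtree has 2 nodes {mint, fig}, right has 0 { }.
      Root fig: left subtree has 1 node {mint}, right has 0 { }.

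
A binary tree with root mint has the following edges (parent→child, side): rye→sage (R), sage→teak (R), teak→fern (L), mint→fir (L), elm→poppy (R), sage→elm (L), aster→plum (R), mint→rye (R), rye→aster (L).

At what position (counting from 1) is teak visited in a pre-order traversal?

Pre-order visits the node, then its left subtree, then its right subtree.
Visit mint.
At mint: go left to fir.
  fir is a leaf — visit fir.
At mint: go right to rye.
  Visit rye.
  At rye: go left to aster.
    Visit aster.
    At aster: no left child.
    At aster: go right to plum.
      plum is a leaf — visit plum.
  At rye: go right to sage.
    Visit sage.
    At sage: go left to elm.
      Visit elm.
      At elm: no left child.
      At elm: go right to poppy.
        poppy is a leaf — visit poppy.
    At sage: go right to teak.
      Visit teak.
      At teak: go left to fern.
        fern is a leaf — visit fern.
      At teak: no right child.
Full pre-order sequence: mint, fir, rye, aster, plum, sage, elm, poppy, teak, fern.

9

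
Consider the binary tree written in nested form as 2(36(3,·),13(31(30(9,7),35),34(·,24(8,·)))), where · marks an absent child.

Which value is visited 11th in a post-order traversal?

Post-order visits the left subtree, then the right subtree, then the node.
At 2: go left to 36.
  At 36: go left to 3.
    3 is a leaf — visit 3.
  At 36: no right child.
  Visit 36.
At 2: go right to 13.
  At 13: go left to 31.
    At 31: go left to 30.
      At 30: go left to 9.
        9 is a leaf — visit 9.
      At 30: go right to 7.
        7 is a leaf — visit 7.
      Visit 30.
    At 31: go right to 35.
      35 is a leaf — visit 35.
    Visit 31.
  At 13: go right to 34.
    At 34: no left child.
    At 34: go right to 24.
      At 24: go left to 8.
        8 is a leaf — visit 8.
      At 24: no right child.
      Visit 24.
    Visit 34.
  Visit 13.
Visit 2.
Full post-order sequence: 3, 36, 9, 7, 30, 35, 31, 8, 24, 34, 13, 2.

13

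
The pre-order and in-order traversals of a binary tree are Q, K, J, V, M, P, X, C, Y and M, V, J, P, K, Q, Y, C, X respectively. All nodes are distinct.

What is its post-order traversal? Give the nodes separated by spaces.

M V P J K Y C X Q

The first element of pre-order is the root; it splits in-order into left and right subtrees.
Root Q: left subtree has 5 nodes {M, V, J, P, K}, right has 3 {Y, C, X}.
  Root K: left subtree has 4 nodes {M, V, J, P}, right has 0 { }.
    Root J: left subtree has 2 nodes {M, V}, right has 1 {P}.
      Root V: left subtree has 1 node {M}, right has 0 { }.
  Root X: left subtree has 2 nodes {Y, C}, right has 0 { }.
    Root C: left subtree has 1 node {Y}, right has 0 { }.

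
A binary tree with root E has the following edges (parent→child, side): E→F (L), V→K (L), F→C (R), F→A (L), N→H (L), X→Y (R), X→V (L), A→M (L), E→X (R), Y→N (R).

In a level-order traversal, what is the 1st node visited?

E

Level-order visits nodes level by level from the root, left to right within each level.
Level 0: E
Level 1: F, X
Level 2: A, C, V, Y
Level 3: M, K, N
Level 4: H
Full level-order sequence: E, F, X, A, C, V, Y, M, K, N, H.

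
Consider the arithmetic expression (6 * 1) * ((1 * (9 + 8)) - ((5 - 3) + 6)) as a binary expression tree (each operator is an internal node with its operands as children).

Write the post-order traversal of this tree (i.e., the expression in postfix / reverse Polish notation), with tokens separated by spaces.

6 1 * 1 9 8 + * 5 3 - 6 + - *

Post-order on an expression tree gives postfix notation: for each operator, emit left operand, right operand, then the operator.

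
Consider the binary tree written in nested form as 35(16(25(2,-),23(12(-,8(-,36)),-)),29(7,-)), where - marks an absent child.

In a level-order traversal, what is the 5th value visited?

Level-order visits nodes level by level from the root, left to right within each level.
Level 0: 35
Level 1: 16, 29
Level 2: 25, 23, 7
Level 3: 2, 12
Level 4: 8
Level 5: 36
Full level-order sequence: 35, 16, 29, 25, 23, 7, 2, 12, 8, 36.

23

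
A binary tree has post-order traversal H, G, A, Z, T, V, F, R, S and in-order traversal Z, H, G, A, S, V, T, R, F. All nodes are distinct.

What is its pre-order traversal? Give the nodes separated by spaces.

The last element of post-order is the root; it splits in-order into left and right subtrees.
Root S: left subtree has 4 nodes {Z, H, G, A}, right has 4 {V, T, R, F}.
  Root Z: left subtree has 0 nodes { }, right has 3 {H, G, A}.
    Root A: left subtree has 2 nodes {H, G}, right has 0 { }.
      Root G: left subtree has 1 node {H}, right has 0 { }.
  Root R: left subtree has 2 nodes {V, T}, right has 1 {F}.
    Root V: left subtree has 0 nodes { }, right has 1 {T}.

S Z A G H R V T F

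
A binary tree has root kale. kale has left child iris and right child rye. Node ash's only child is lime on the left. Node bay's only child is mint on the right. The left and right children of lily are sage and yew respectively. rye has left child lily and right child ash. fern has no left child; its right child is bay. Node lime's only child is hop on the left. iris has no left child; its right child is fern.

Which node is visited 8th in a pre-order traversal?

Pre-order visits the node, then its left subtree, then its right subtree.
Visit kale.
At kale: go left to iris.
  Visit iris.
  At iris: no left child.
  At iris: go right to fern.
    Visit fern.
    At fern: no left child.
    At fern: go right to bay.
      Visit bay.
      At bay: no left child.
      At bay: go right to mint.
        mint is a leaf — visit mint.
At kale: go right to rye.
  Visit rye.
  At rye: go left to lily.
    Visit lily.
    At lily: go left to sage.
      sage is a leaf — visit sage.
    At lily: go right to yew.
      yew is a leaf — visit yew.
  At rye: go right to ash.
    Visit ash.
    At ash: go left to lime.
      Visit lime.
      At lime: go left to hop.
        hop is a leaf — visit hop.
      At lime: no right child.
    At ash: no right child.
Full pre-order sequence: kale, iris, fern, bay, mint, rye, lily, sage, yew, ash, lime, hop.

sage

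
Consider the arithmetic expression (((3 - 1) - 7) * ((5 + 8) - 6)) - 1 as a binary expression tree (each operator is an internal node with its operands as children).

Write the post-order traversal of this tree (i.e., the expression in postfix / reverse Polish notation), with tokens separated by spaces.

Post-order on an expression tree gives postfix notation: for each operator, emit left operand, right operand, then the operator.

3 1 - 7 - 5 8 + 6 - * 1 -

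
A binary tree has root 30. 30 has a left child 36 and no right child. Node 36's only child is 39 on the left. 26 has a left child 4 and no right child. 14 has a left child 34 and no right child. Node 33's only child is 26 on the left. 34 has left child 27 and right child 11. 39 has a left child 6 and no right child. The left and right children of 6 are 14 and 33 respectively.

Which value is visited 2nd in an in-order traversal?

In-order visits the left subtree, then the node, then the right subtree.
At 30: go left to 36.
  At 36: go left to 39.
    At 39: go left to 6.
      At 6: go left to 14.
        At 14: go left to 34.
          At 34: go left to 27.
            27 is a leaf — visit 27.
          Visit 34.
          At 34: go right to 11.
            11 is a leaf — visit 11.
        Visit 14.
        At 14: no right child.
      Visit 6.
      At 6: go right to 33.
        At 33: go left to 26.
          At 26: go left to 4.
            4 is a leaf — visit 4.
          Visit 26.
          At 26: no right child.
        Visit 33.
        At 33: no right child.
    Visit 39.
    At 39: no right child.
  Visit 36.
  At 36: no right child.
Visit 30.
At 30: no right child.
Full in-order sequence: 27, 34, 11, 14, 6, 4, 26, 33, 39, 36, 30.

34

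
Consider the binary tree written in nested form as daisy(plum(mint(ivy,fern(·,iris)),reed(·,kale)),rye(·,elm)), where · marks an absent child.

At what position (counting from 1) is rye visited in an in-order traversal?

9

In-order visits the left subtree, then the node, then the right subtree.
At daisy: go left to plum.
  At plum: go left to mint.
    At mint: go left to ivy.
      ivy is a leaf — visit ivy.
    Visit mint.
    At mint: go right to fern.
      At fern: no left child.
      Visit fern.
      At fern: go right to iris.
        iris is a leaf — visit iris.
  Visit plum.
  At plum: go right to reed.
    At reed: no left child.
    Visit reed.
    At reed: go right to kale.
      kale is a leaf — visit kale.
Visit daisy.
At daisy: go right to rye.
  At rye: no left child.
  Visit rye.
  At rye: go right to elm.
    elm is a leaf — visit elm.
Full in-order sequence: ivy, mint, fern, iris, plum, reed, kale, daisy, rye, elm.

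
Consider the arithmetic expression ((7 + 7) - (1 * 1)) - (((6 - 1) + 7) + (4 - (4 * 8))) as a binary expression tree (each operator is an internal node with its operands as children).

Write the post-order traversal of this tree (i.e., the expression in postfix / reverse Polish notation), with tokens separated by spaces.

Post-order on an expression tree gives postfix notation: for each operator, emit left operand, right operand, then the operator.

7 7 + 1 1 * - 6 1 - 7 + 4 4 8 * - + -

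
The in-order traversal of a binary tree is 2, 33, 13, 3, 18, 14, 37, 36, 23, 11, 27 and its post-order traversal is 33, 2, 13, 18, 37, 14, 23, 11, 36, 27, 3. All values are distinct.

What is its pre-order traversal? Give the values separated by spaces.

3 13 2 33 27 36 14 18 37 11 23

The last element of post-order is the root; it splits in-order into left and right subtrees.
Root 3: left subtree has 3 nodes {2, 33, 13}, right has 7 {18, 14, 37, 36, 23, 11, 27}.
  Root 13: left subtree has 2 nodes {2, 33}, right has 0 { }.
    Root 2: left subtree has 0 nodes { }, right has 1 {33}.
  Root 27: left subtree has 6 nodes {18, 14, 37, 36, 23, 11}, right has 0 { }.
    Root 36: left subtree has 3 nodes {18, 14, 37}, right has 2 {23, 11}.
      Root 14: left subtree has 1 node {18}, right has 1 {37}.
      Root 11: left subtree has 1 node {23}, right has 0 { }.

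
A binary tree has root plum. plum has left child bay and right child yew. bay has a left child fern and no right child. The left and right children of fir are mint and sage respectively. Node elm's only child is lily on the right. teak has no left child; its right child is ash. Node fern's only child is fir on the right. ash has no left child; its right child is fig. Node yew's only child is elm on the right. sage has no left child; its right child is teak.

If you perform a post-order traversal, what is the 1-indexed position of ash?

Post-order visits the left subtree, then the right subtree, then the node.
At plum: go left to bay.
  At bay: go left to fern.
    At fern: no left child.
    At fern: go right to fir.
      At fir: go left to mint.
        mint is a leaf — visit mint.
      At fir: go right to sage.
        At sage: no left child.
        At sage: go right to teak.
          At teak: no left child.
          At teak: go right to ash.
            At ash: no left child.
            At ash: go right to fig.
              fig is a leaf — visit fig.
            Visit ash.
          Visit teak.
        Visit sage.
      Visit fir.
    Visit fern.
  At bay: no right child.
  Visit bay.
At plum: go right to yew.
  At yew: no left child.
  At yew: go right to elm.
    At elm: no left child.
    At elm: go right to lily.
      lily is a leaf — visit lily.
    Visit elm.
  Visit yew.
Visit plum.
Full post-order sequence: mint, fig, ash, teak, sage, fir, fern, bay, lily, elm, yew, plum.

3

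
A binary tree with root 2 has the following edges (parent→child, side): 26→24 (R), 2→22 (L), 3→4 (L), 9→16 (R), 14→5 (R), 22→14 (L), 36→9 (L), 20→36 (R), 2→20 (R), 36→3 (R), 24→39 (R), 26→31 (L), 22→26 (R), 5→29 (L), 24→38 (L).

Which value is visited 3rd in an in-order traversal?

5

In-order visits the left subtree, then the node, then the right subtree.
At 2: go left to 22.
  At 22: go left to 14.
    At 14: no left child.
    Visit 14.
    At 14: go right to 5.
      At 5: go left to 29.
        29 is a leaf — visit 29.
      Visit 5.
      At 5: no right child.
  Visit 22.
  At 22: go right to 26.
    At 26: go left to 31.
      31 is a leaf — visit 31.
    Visit 26.
    At 26: go right to 24.
      At 24: go left to 38.
        38 is a leaf — visit 38.
      Visit 24.
      At 24: go right to 39.
        39 is a leaf — visit 39.
Visit 2.
At 2: go right to 20.
  At 20: no left child.
  Visit 20.
  At 20: go right to 36.
    At 36: go left to 9.
      At 9: no left child.
      Visit 9.
      At 9: go right to 16.
        16 is a leaf — visit 16.
    Visit 36.
    At 36: go right to 3.
      At 3: go left to 4.
        4 is a leaf — visit 4.
      Visit 3.
      At 3: no right child.
Full in-order sequence: 14, 29, 5, 22, 31, 26, 38, 24, 39, 2, 20, 9, 16, 36, 4, 3.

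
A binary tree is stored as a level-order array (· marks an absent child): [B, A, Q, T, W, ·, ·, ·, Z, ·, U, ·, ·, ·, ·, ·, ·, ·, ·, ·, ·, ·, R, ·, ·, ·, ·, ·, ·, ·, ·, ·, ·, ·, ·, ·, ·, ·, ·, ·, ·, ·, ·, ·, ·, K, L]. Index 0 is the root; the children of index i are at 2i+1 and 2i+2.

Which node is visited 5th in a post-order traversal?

Post-order visits the left subtree, then the right subtree, then the node.
At B: go left to A.
  At A: go left to T.
    At T: no left child.
    At T: go right to Z.
      Z is a leaf — visit Z.
    Visit T.
  At A: go right to W.
    At W: no left child.
    At W: go right to U.
      At U: no left child.
      At U: go right to R.
        At R: go left to K.
          K is a leaf — visit K.
        At R: go right to L.
          L is a leaf — visit L.
        Visit R.
      Visit U.
    Visit W.
  Visit A.
At B: go right to Q.
  Q is a leaf — visit Q.
Visit B.
Full post-order sequence: Z, T, K, L, R, U, W, A, Q, B.

R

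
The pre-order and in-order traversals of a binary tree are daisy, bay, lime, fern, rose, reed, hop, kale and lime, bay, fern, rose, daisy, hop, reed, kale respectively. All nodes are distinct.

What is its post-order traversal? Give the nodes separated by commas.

lime, rose, fern, bay, hop, kale, reed, daisy

The first element of pre-order is the root; it splits in-order into left and right subtrees.
Root daisy: left subtree has 4 nodes {lime, bay, fern, rose}, right has 3 {hop, reed, kale}.
  Root bay: left subtree has 1 node {lime}, right has 2 {fern, rose}.
    Root fern: left subtree has 0 nodes { }, right has 1 {rose}.
  Root reed: left subtree has 1 node {hop}, right has 1 {kale}.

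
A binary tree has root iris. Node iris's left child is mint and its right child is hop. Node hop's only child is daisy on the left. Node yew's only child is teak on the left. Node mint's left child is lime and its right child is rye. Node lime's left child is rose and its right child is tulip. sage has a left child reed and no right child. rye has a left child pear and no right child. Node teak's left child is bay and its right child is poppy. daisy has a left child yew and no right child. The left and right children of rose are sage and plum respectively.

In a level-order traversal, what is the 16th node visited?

Level-order visits nodes level by level from the root, left to right within each level.
Level 0: iris
Level 1: mint, hop
Level 2: lime, rye, daisy
Level 3: rose, tulip, pear, yew
Level 4: sage, plum, teak
Level 5: reed, bay, poppy
Full level-order sequence: iris, mint, hop, lime, rye, daisy, rose, tulip, pear, yew, sage, plum, teak, reed, bay, poppy.

poppy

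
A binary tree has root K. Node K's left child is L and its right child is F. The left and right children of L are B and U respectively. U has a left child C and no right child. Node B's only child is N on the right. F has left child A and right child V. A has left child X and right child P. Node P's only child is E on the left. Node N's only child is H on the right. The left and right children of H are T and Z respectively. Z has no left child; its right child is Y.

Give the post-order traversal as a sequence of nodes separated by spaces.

Post-order visits the left subtree, then the right subtree, then the node.
At K: go left to L.
  At L: go left to B.
    At B: no left child.
    At B: go right to N.
      At N: no left child.
      At N: go right to H.
        At H: go left to T.
          T is a leaf — visit T.
        At H: go right to Z.
          At Z: no left child.
          At Z: go right to Y.
            Y is a leaf — visit Y.
          Visit Z.
        Visit H.
      Visit N.
    Visit B.
  At L: go right to U.
    At U: go left to C.
      C is a leaf — visit C.
    At U: no right child.
    Visit U.
  Visit L.
At K: go right to F.
  At F: go left to A.
    At A: go left to X.
      X is a leaf — visit X.
    At A: go right to P.
      At P: go left to E.
        E is a leaf — visit E.
      At P: no right child.
      Visit P.
    Visit A.
  At F: go right to V.
    V is a leaf — visit V.
  Visit F.
Visit K.

T Y Z H N B C U L X E P A V F K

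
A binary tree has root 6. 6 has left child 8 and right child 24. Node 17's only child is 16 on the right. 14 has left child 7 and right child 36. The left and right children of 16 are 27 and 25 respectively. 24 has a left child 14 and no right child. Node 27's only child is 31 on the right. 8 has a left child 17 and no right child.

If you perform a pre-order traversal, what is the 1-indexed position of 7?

10

Pre-order visits the node, then its left subtree, then its right subtree.
Visit 6.
At 6: go left to 8.
  Visit 8.
  At 8: go left to 17.
    Visit 17.
    At 17: no left child.
    At 17: go right to 16.
      Visit 16.
      At 16: go left to 27.
        Visit 27.
        At 27: no left child.
        At 27: go right to 31.
          31 is a leaf — visit 31.
      At 16: go right to 25.
        25 is a leaf — visit 25.
  At 8: no right child.
At 6: go right to 24.
  Visit 24.
  At 24: go left to 14.
    Visit 14.
    At 14: go left to 7.
      7 is a leaf — visit 7.
    At 14: go right to 36.
      36 is a leaf — visit 36.
  At 24: no right child.
Full pre-order sequence: 6, 8, 17, 16, 27, 31, 25, 24, 14, 7, 36.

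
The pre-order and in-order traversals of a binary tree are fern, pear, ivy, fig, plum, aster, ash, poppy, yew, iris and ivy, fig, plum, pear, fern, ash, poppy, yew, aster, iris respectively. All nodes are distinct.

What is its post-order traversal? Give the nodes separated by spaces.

The first element of pre-order is the root; it splits in-order into left and right subtrees.
Root fern: left subtree has 4 nodes {ivy, fig, plum, pear}, right has 5 {ash, poppy, yew, aster, iris}.
  Root pear: left subtree has 3 nodes {ivy, fig, plum}, right has 0 { }.
    Root ivy: left subtree has 0 nodes { }, right has 2 {fig, plum}.
      Root fig: left subtree has 0 nodes { }, right has 1 {plum}.
  Root aster: left subtree has 3 nodes {ash, poppy, yew}, right has 1 {iris}.
    Root ash: left subtree has 0 nodes { }, right has 2 {poppy, yew}.
      Root poppy: left subtree has 0 nodes { }, right has 1 {yew}.

plum fig ivy pear yew poppy ash iris aster fern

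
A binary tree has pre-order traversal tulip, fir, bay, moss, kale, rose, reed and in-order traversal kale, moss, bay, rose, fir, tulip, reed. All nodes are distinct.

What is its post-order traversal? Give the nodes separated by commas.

kale, moss, rose, bay, fir, reed, tulip

The first element of pre-order is the root; it splits in-order into left and right subtrees.
Root tulip: left subtree has 5 nodes {kale, moss, bay, rose, fir}, right has 1 {reed}.
  Root fir: left subtree has 4 nodes {kale, moss, bay, rose}, right has 0 { }.
    Root bay: left subtree has 2 nodes {kale, moss}, right has 1 {rose}.
      Root moss: left subtree has 1 node {kale}, right has 0 { }.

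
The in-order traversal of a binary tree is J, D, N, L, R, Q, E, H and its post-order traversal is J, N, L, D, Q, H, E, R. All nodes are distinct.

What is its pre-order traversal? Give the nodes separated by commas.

R, D, J, L, N, E, Q, H

The last element of post-order is the root; it splits in-order into left and right subtrees.
Root R: left subtree has 4 nodes {J, D, N, L}, right has 3 {Q, E, H}.
  Root D: left subtree has 1 node {J}, right has 2 {N, L}.
    Root L: left subtree has 1 node {N}, right has 0 { }.
  Root E: left subtree has 1 node {Q}, right has 1 {H}.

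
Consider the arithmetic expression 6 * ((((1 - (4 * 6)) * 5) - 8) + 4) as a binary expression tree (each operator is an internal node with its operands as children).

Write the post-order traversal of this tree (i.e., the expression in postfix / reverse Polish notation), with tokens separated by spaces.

6 1 4 6 * - 5 * 8 - 4 + *

Post-order on an expression tree gives postfix notation: for each operator, emit left operand, right operand, then the operator.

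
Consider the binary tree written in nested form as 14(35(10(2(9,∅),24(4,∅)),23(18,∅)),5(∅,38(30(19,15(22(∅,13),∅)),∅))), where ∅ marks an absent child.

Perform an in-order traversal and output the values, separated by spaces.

In-order visits the left subtree, then the node, then the right subtree.
At 14: go left to 35.
  At 35: go left to 10.
    At 10: go left to 2.
      At 2: go left to 9.
        9 is a leaf — visit 9.
      Visit 2.
      At 2: no right child.
    Visit 10.
    At 10: go right to 24.
      At 24: go left to 4.
        4 is a leaf — visit 4.
      Visit 24.
      At 24: no right child.
  Visit 35.
  At 35: go right to 23.
    At 23: go left to 18.
      18 is a leaf — visit 18.
    Visit 23.
    At 23: no right child.
Visit 14.
At 14: go right to 5.
  At 5: no left child.
  Visit 5.
  At 5: go right to 38.
    At 38: go left to 30.
      At 30: go left to 19.
        19 is a leaf — visit 19.
      Visit 30.
      At 30: go right to 15.
        At 15: go left to 22.
          At 22: no left child.
          Visit 22.
          At 22: go right to 13.
            13 is a leaf — visit 13.
        Visit 15.
        At 15: no right child.
    Visit 38.
    At 38: no right child.

9 2 10 4 24 35 18 23 14 5 19 30 22 13 15 38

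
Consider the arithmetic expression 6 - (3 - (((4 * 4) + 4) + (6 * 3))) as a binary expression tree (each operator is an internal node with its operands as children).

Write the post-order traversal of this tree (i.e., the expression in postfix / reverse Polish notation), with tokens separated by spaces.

6 3 4 4 * 4 + 6 3 * + - -

Post-order on an expression tree gives postfix notation: for each operator, emit left operand, right operand, then the operator.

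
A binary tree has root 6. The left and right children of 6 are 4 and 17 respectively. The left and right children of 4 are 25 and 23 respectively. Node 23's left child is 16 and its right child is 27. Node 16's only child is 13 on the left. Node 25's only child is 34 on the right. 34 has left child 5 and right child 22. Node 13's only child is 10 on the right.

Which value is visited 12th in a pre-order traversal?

17

Pre-order visits the node, then its left subtree, then its right subtree.
Visit 6.
At 6: go left to 4.
  Visit 4.
  At 4: go left to 25.
    Visit 25.
    At 25: no left child.
    At 25: go right to 34.
      Visit 34.
      At 34: go left to 5.
        5 is a leaf — visit 5.
      At 34: go right to 22.
        22 is a leaf — visit 22.
  At 4: go right to 23.
    Visit 23.
    At 23: go left to 16.
      Visit 16.
      At 16: go left to 13.
        Visit 13.
        At 13: no left child.
        At 13: go right to 10.
          10 is a leaf — visit 10.
      At 16: no right child.
    At 23: go right to 27.
      27 is a leaf — visit 27.
At 6: go right to 17.
  17 is a leaf — visit 17.
Full pre-order sequence: 6, 4, 25, 34, 5, 22, 23, 16, 13, 10, 27, 17.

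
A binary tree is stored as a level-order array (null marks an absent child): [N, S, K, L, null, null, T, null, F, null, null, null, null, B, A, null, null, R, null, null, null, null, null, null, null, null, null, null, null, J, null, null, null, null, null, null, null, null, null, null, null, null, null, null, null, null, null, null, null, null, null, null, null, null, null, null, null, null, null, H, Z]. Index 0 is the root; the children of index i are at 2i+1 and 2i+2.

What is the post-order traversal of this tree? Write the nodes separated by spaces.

Post-order visits the left subtree, then the right subtree, then the node.
At N: go left to S.
  At S: go left to L.
    At L: no left child.
    At L: go right to F.
      At F: go left to R.
        R is a leaf — visit R.
      At F: no right child.
      Visit F.
    Visit L.
  At S: no right child.
  Visit S.
At N: go right to K.
  At K: no left child.
  At K: go right to T.
    At T: go left to B.
      B is a leaf — visit B.
    At T: go right to A.
      At A: go left to J.
        At J: go left to H.
          H is a leaf — visit H.
        At J: go right to Z.
          Z is a leaf — visit Z.
        Visit J.
      At A: no right child.
      Visit A.
    Visit T.
  Visit K.
Visit N.

R F L S B H Z J A T K N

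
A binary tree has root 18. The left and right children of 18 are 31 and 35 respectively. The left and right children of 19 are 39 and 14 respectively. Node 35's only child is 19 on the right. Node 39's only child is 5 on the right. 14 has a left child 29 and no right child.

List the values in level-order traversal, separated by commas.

18, 31, 35, 19, 39, 14, 5, 29

Level-order visits nodes level by level from the root, left to right within each level.
Level 0: 18
Level 1: 31, 35
Level 2: 19
Level 3: 39, 14
Level 4: 5, 29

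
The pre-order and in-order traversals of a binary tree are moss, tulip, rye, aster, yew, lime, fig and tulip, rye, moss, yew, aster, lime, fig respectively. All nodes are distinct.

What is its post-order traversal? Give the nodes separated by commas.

The first element of pre-order is the root; it splits in-order into left and right subtrees.
Root moss: left subtree has 2 nodes {tulip, rye}, right has 4 {yew, aster, lime, fig}.
  Root tulip: left subtree has 0 nodes { }, right has 1 {rye}.
  Root aster: left subtree has 1 node {yew}, right has 2 {lime, fig}.
    Root lime: left subtree has 0 nodes { }, right has 1 {fig}.

rye, tulip, yew, fig, lime, aster, moss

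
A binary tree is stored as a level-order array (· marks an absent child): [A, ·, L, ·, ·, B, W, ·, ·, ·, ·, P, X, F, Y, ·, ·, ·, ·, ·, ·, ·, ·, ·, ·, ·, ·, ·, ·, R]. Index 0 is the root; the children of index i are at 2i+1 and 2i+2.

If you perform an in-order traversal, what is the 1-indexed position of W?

In-order visits the left subtree, then the node, then the right subtree.
At A: no left child.
Visit A.
At A: go right to L.
  At L: go left to B.
    At B: go left to P.
      P is a leaf — visit P.
    Visit B.
    At B: go right to X.
      X is a leaf — visit X.
  Visit L.
  At L: go right to W.
    At W: go left to F.
      F is a leaf — visit F.
    Visit W.
    At W: go right to Y.
      At Y: go left to R.
        R is a leaf — visit R.
      Visit Y.
      At Y: no right child.
Full in-order sequence: A, P, B, X, L, F, W, R, Y.

7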